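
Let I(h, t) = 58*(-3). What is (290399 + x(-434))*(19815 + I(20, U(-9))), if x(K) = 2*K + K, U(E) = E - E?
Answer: 5678154177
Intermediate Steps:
U(E) = 0
I(h, t) = -174
x(K) = 3*K
(290399 + x(-434))*(19815 + I(20, U(-9))) = (290399 + 3*(-434))*(19815 - 174) = (290399 - 1302)*19641 = 289097*19641 = 5678154177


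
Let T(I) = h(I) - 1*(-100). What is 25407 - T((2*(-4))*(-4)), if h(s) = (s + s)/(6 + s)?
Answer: 480801/19 ≈ 25305.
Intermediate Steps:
h(s) = 2*s/(6 + s) (h(s) = (2*s)/(6 + s) = 2*s/(6 + s))
T(I) = 100 + 2*I/(6 + I) (T(I) = 2*I/(6 + I) - 1*(-100) = 2*I/(6 + I) + 100 = 100 + 2*I/(6 + I))
25407 - T((2*(-4))*(-4)) = 25407 - 6*(100 + 17*((2*(-4))*(-4)))/(6 + (2*(-4))*(-4)) = 25407 - 6*(100 + 17*(-8*(-4)))/(6 - 8*(-4)) = 25407 - 6*(100 + 17*32)/(6 + 32) = 25407 - 6*(100 + 544)/38 = 25407 - 6*644/38 = 25407 - 1*1932/19 = 25407 - 1932/19 = 480801/19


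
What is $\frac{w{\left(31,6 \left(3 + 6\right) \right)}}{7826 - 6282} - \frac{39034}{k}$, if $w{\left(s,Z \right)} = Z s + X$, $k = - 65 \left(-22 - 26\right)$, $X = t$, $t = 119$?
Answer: $- \frac{1708573}{150540} \approx -11.35$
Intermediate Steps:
$X = 119$
$k = 3120$ ($k = \left(-65\right) \left(-48\right) = 3120$)
$w{\left(s,Z \right)} = 119 + Z s$ ($w{\left(s,Z \right)} = Z s + 119 = 119 + Z s$)
$\frac{w{\left(31,6 \left(3 + 6\right) \right)}}{7826 - 6282} - \frac{39034}{k} = \frac{119 + 6 \left(3 + 6\right) 31}{7826 - 6282} - \frac{39034}{3120} = \frac{119 + 6 \cdot 9 \cdot 31}{7826 - 6282} - \frac{19517}{1560} = \frac{119 + 54 \cdot 31}{1544} - \frac{19517}{1560} = \left(119 + 1674\right) \frac{1}{1544} - \frac{19517}{1560} = 1793 \cdot \frac{1}{1544} - \frac{19517}{1560} = \frac{1793}{1544} - \frac{19517}{1560} = - \frac{1708573}{150540}$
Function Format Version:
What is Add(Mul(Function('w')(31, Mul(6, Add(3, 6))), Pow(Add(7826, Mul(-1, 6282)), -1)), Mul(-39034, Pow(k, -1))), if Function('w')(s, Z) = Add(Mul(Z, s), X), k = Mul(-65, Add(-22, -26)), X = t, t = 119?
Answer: Rational(-1708573, 150540) ≈ -11.350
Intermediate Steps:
X = 119
k = 3120 (k = Mul(-65, -48) = 3120)
Function('w')(s, Z) = Add(119, Mul(Z, s)) (Function('w')(s, Z) = Add(Mul(Z, s), 119) = Add(119, Mul(Z, s)))
Add(Mul(Function('w')(31, Mul(6, Add(3, 6))), Pow(Add(7826, Mul(-1, 6282)), -1)), Mul(-39034, Pow(k, -1))) = Add(Mul(Add(119, Mul(Mul(6, Add(3, 6)), 31)), Pow(Add(7826, Mul(-1, 6282)), -1)), Mul(-39034, Pow(3120, -1))) = Add(Mul(Add(119, Mul(Mul(6, 9), 31)), Pow(Add(7826, -6282), -1)), Mul(-39034, Rational(1, 3120))) = Add(Mul(Add(119, Mul(54, 31)), Pow(1544, -1)), Rational(-19517, 1560)) = Add(Mul(Add(119, 1674), Rational(1, 1544)), Rational(-19517, 1560)) = Add(Mul(1793, Rational(1, 1544)), Rational(-19517, 1560)) = Add(Rational(1793, 1544), Rational(-19517, 1560)) = Rational(-1708573, 150540)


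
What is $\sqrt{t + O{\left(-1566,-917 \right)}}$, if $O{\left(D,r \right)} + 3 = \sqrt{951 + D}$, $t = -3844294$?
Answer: $\sqrt{-3844297 + i \sqrt{615}} \approx 0.006 + 1960.7 i$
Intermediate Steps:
$O{\left(D,r \right)} = -3 + \sqrt{951 + D}$
$\sqrt{t + O{\left(-1566,-917 \right)}} = \sqrt{-3844294 - \left(3 - \sqrt{951 - 1566}\right)} = \sqrt{-3844294 - \left(3 - \sqrt{-615}\right)} = \sqrt{-3844294 - \left(3 - i \sqrt{615}\right)} = \sqrt{-3844297 + i \sqrt{615}}$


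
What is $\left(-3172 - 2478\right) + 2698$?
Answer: $-2952$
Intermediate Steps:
$\left(-3172 - 2478\right) + 2698 = -5650 + 2698 = -2952$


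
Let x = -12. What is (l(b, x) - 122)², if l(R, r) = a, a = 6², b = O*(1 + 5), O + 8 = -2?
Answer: 7396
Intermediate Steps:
O = -10 (O = -8 - 2 = -10)
b = -60 (b = -10*(1 + 5) = -10*6 = -60)
a = 36
l(R, r) = 36
(l(b, x) - 122)² = (36 - 122)² = (-86)² = 7396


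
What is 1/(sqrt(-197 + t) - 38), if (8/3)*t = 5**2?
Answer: -16/687 - 2*I*sqrt(3002)/13053 ≈ -0.02329 - 0.0083951*I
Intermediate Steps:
t = 75/8 (t = (3/8)*5**2 = (3/8)*25 = 75/8 ≈ 9.3750)
1/(sqrt(-197 + t) - 38) = 1/(sqrt(-197 + 75/8) - 38) = 1/(sqrt(-1501/8) - 38) = 1/(I*sqrt(3002)/4 - 38) = 1/(-38 + I*sqrt(3002)/4)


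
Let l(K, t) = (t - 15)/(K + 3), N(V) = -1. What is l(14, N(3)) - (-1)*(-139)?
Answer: -2379/17 ≈ -139.94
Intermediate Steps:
l(K, t) = (-15 + t)/(3 + K)
l(14, N(3)) - (-1)*(-139) = (-15 - 1)/(3 + 14) - (-1)*(-139) = -16/17 - 1*139 = (1/17)*(-16) - 139 = -16/17 - 139 = -2379/17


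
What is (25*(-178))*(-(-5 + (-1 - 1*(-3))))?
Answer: -13350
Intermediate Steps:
(25*(-178))*(-(-5 + (-1 - 1*(-3)))) = -(-4450)*(-5 + (-1 + 3)) = -(-4450)*(-5 + 2) = -(-4450)*(-3) = -4450*3 = -13350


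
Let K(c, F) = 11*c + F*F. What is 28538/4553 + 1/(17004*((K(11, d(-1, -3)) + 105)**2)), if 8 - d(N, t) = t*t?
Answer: 25004970376961/3989334575148 ≈ 6.2680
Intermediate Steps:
d(N, t) = 8 - t**2 (d(N, t) = 8 - t*t = 8 - t**2)
K(c, F) = F**2 + 11*c (K(c, F) = 11*c + F**2 = F**2 + 11*c)
28538/4553 + 1/(17004*((K(11, d(-1, -3)) + 105)**2)) = 28538/4553 + 1/(17004*((((8 - 1*(-3)**2)**2 + 11*11) + 105)**2)) = 28538*(1/4553) + 1/(17004*((((8 - 1*9)**2 + 121) + 105)**2)) = 28538/4553 + 1/(17004*((((8 - 9)**2 + 121) + 105)**2)) = 28538/4553 + 1/(17004*((((-1)**2 + 121) + 105)**2)) = 28538/4553 + 1/(17004*(((1 + 121) + 105)**2)) = 28538/4553 + 1/(17004*((122 + 105)**2)) = 28538/4553 + 1/(17004*(227**2)) = 28538/4553 + (1/17004)/51529 = 28538/4553 + (1/17004)*(1/51529) = 28538/4553 + 1/876199116 = 25004970376961/3989334575148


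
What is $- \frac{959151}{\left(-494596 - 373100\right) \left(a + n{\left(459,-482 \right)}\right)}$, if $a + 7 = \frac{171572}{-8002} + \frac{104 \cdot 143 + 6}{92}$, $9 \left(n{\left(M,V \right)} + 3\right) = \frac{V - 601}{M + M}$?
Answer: $\frac{40513154185107}{4769850000212288} \approx 0.0084936$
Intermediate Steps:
$n{\left(M,V \right)} = -3 + \frac{-601 + V}{18 M}$ ($n{\left(M,V \right)} = -3 + \frac{\left(V - 601\right) \frac{1}{M + M}}{9} = -3 + \frac{\left(-601 + V\right) \frac{1}{2 M}}{9} = -3 + \frac{\frac{1}{2} \frac{1}{M} \left(-601 + V\right)}{9} = -3 + \frac{-601 + V}{18 M}$)
$a = \frac{24528961}{184046}$ ($a = -7 + \left(\frac{171572}{-8002} + \frac{104 \cdot 143 + 6}{92}\right) = -7 + \left(171572 \left(- \frac{1}{8002}\right) + \left(14872 + 6\right) \frac{1}{92}\right) = -7 + \left(- \frac{85786}{4001} + 14878 \cdot \frac{1}{92}\right) = -7 + \left(- \frac{85786}{4001} + \frac{7439}{46}\right) = -7 + \frac{25817283}{184046} = \frac{24528961}{184046} \approx 133.28$)
$- \frac{959151}{\left(-494596 - 373100\right) \left(a + n{\left(459,-482 \right)}\right)} = - \frac{959151}{\left(-494596 - 373100\right) \left(\frac{24528961}{184046} + \frac{-601 - 482 - 24786}{18 \cdot 459}\right)} = - \frac{959151}{\left(-867696\right) \left(\frac{24528961}{184046} + \frac{1}{18} \cdot \frac{1}{459} \left(-601 - 482 - 24786\right)\right)} = - \frac{959151}{\left(-867696\right) \left(\frac{24528961}{184046} + \frac{1}{18} \cdot \frac{1}{459} \left(-25869\right)\right)} = - \frac{959151}{\left(-867696\right) \left(\frac{24528961}{184046} - \frac{8623}{2754}\right)} = - \frac{959151}{\left(-867696\right) \frac{16491432484}{126715671}} = - \frac{959151}{- \frac{4769850000212288}{42238557}} = \left(-959151\right) \left(- \frac{42238557}{4769850000212288}\right) = \frac{40513154185107}{4769850000212288}$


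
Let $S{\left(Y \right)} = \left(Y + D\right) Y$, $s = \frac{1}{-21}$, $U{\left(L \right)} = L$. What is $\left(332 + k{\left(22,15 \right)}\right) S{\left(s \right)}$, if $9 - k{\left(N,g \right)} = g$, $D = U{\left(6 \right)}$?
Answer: $- \frac{40750}{441} \approx -92.404$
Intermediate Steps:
$D = 6$
$k{\left(N,g \right)} = 9 - g$
$s = - \frac{1}{21} \approx -0.047619$
$S{\left(Y \right)} = Y \left(6 + Y\right)$ ($S{\left(Y \right)} = \left(Y + 6\right) Y = \left(6 + Y\right) Y = Y \left(6 + Y\right)$)
$\left(332 + k{\left(22,15 \right)}\right) S{\left(s \right)} = \left(332 + \left(9 - 15\right)\right) \left(- \frac{6 - \frac{1}{21}}{21}\right) = \left(332 + \left(9 - 15\right)\right) \left(\left(- \frac{1}{21}\right) \frac{125}{21}\right) = \left(332 - 6\right) \left(- \frac{125}{441}\right) = 326 \left(- \frac{125}{441}\right) = - \frac{40750}{441}$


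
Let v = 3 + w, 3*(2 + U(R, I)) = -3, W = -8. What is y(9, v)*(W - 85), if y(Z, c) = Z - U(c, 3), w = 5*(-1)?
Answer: -1116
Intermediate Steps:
w = -5
U(R, I) = -3 (U(R, I) = -2 + (1/3)*(-3) = -2 - 1 = -3)
v = -2 (v = 3 - 5 = -2)
y(Z, c) = 3 + Z (y(Z, c) = Z - 1*(-3) = Z + 3 = 3 + Z)
y(9, v)*(W - 85) = (3 + 9)*(-8 - 85) = 12*(-93) = -1116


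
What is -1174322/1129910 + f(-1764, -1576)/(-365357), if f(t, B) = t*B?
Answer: -1785134438597/206410263935 ≈ -8.6485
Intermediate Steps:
f(t, B) = B*t
-1174322/1129910 + f(-1764, -1576)/(-365357) = -1174322/1129910 - 1576*(-1764)/(-365357) = -1174322*1/1129910 + 2780064*(-1/365357) = -587161/564955 - 2780064/365357 = -1785134438597/206410263935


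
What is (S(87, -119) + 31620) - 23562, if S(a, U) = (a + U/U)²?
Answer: 15802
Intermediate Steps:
S(a, U) = (1 + a)² (S(a, U) = (a + 1)² = (1 + a)²)
(S(87, -119) + 31620) - 23562 = ((1 + 87)² + 31620) - 23562 = (88² + 31620) - 23562 = (7744 + 31620) - 23562 = 39364 - 23562 = 15802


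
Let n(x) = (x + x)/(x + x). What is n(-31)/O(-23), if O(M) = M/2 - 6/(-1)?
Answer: -2/11 ≈ -0.18182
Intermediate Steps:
n(x) = 1 (n(x) = (2*x)/((2*x)) = (2*x)*(1/(2*x)) = 1)
O(M) = 6 + M/2 (O(M) = M*(1/2) - 6*(-1) = M/2 + 6 = 6 + M/2)
n(-31)/O(-23) = 1/(6 + (1/2)*(-23)) = 1/(6 - 23/2) = 1/(-11/2) = 1*(-2/11) = -2/11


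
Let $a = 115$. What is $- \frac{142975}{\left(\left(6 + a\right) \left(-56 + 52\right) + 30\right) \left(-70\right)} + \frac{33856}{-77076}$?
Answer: $- \frac{86399177}{17496252} \approx -4.9382$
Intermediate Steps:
$- \frac{142975}{\left(\left(6 + a\right) \left(-56 + 52\right) + 30\right) \left(-70\right)} + \frac{33856}{-77076} = - \frac{142975}{\left(\left(6 + 115\right) \left(-56 + 52\right) + 30\right) \left(-70\right)} + \frac{33856}{-77076} = - \frac{142975}{\left(121 \left(-4\right) + 30\right) \left(-70\right)} + 33856 \left(- \frac{1}{77076}\right) = - \frac{142975}{\left(-484 + 30\right) \left(-70\right)} - \frac{8464}{19269} = - \frac{142975}{\left(-454\right) \left(-70\right)} - \frac{8464}{19269} = - \frac{142975}{31780} - \frac{8464}{19269} = \left(-142975\right) \frac{1}{31780} - \frac{8464}{19269} = - \frac{4085}{908} - \frac{8464}{19269} = - \frac{86399177}{17496252}$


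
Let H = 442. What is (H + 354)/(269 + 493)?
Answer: 398/381 ≈ 1.0446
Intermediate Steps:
(H + 354)/(269 + 493) = (442 + 354)/(269 + 493) = 796/762 = 796*(1/762) = 398/381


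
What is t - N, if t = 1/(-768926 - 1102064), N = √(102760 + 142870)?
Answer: -1/1870990 - 11*√2030 ≈ -495.61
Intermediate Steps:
N = 11*√2030 (N = √245630 = 11*√2030 ≈ 495.61)
t = -1/1870990 (t = 1/(-1870990) = -1/1870990 ≈ -5.3448e-7)
t - N = -1/1870990 - 11*√2030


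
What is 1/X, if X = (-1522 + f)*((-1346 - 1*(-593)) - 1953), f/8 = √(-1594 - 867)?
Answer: 761/3347305764 + I*√2461/836826441 ≈ 2.2735e-7 + 5.9282e-8*I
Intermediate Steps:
f = 8*I*√2461 (f = 8*√(-1594 - 867) = 8*√(-2461) = 8*(I*√2461) = 8*I*√2461 ≈ 396.87*I)
X = 4118532 - 21648*I*√2461 (X = (-1522 + 8*I*√2461)*((-1346 - 1*(-593)) - 1953) = (-1522 + 8*I*√2461)*((-1346 + 593) - 1953) = (-1522 + 8*I*√2461)*(-753 - 1953) = (-1522 + 8*I*√2461)*(-2706) = 4118532 - 21648*I*√2461 ≈ 4.1185e+6 - 1.0739e+6*I)
1/X = 1/(4118532 - 21648*I*√2461)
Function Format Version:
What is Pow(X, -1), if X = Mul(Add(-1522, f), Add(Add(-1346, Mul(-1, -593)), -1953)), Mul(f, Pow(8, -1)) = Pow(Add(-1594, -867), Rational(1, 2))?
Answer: Add(Rational(761, 3347305764), Mul(Rational(1, 836826441), I, Pow(2461, Rational(1, 2)))) ≈ Add(2.2735e-7, Mul(5.9282e-8, I))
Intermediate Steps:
f = Mul(8, I, Pow(2461, Rational(1, 2))) (f = Mul(8, Pow(Add(-1594, -867), Rational(1, 2))) = Mul(8, Pow(-2461, Rational(1, 2))) = Mul(8, Mul(I, Pow(2461, Rational(1, 2)))) = Mul(8, I, Pow(2461, Rational(1, 2))) ≈ Mul(396.87, I))
X = Add(4118532, Mul(-21648, I, Pow(2461, Rational(1, 2)))) (X = Mul(Add(-1522, Mul(8, I, Pow(2461, Rational(1, 2)))), Add(Add(-1346, Mul(-1, -593)), -1953)) = Mul(Add(-1522, Mul(8, I, Pow(2461, Rational(1, 2)))), Add(Add(-1346, 593), -1953)) = Mul(Add(-1522, Mul(8, I, Pow(2461, Rational(1, 2)))), Add(-753, -1953)) = Mul(Add(-1522, Mul(8, I, Pow(2461, Rational(1, 2)))), -2706) = Add(4118532, Mul(-21648, I, Pow(2461, Rational(1, 2)))) ≈ Add(4.1185e+6, Mul(-1.0739e+6, I)))
Pow(X, -1) = Pow(Add(4118532, Mul(-21648, I, Pow(2461, Rational(1, 2)))), -1)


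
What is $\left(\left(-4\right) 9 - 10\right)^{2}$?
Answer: $2116$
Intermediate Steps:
$\left(\left(-4\right) 9 - 10\right)^{2} = \left(-36 - 10\right)^{2} = \left(-46\right)^{2} = 2116$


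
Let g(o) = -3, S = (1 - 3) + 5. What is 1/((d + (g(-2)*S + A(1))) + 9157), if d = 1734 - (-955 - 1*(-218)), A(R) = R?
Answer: 1/11620 ≈ 8.6059e-5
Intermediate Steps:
S = 3 (S = -2 + 5 = 3)
d = 2471 (d = 1734 - (-955 + 218) = 1734 - 1*(-737) = 1734 + 737 = 2471)
1/((d + (g(-2)*S + A(1))) + 9157) = 1/((2471 + (-3*3 + 1)) + 9157) = 1/((2471 + (-9 + 1)) + 9157) = 1/((2471 - 8) + 9157) = 1/(2463 + 9157) = 1/11620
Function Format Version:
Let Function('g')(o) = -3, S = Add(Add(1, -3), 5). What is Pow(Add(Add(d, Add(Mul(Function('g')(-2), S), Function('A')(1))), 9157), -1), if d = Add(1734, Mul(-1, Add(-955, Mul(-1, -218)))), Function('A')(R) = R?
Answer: Rational(1, 11620) ≈ 8.6059e-5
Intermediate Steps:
S = 3 (S = Add(-2, 5) = 3)
d = 2471 (d = Add(1734, Mul(-1, Add(-955, 218))) = Add(1734, Mul(-1, -737)) = Add(1734, 737) = 2471)
Pow(Add(Add(d, Add(Mul(Function('g')(-2), S), Function('A')(1))), 9157), -1) = Pow(Add(Add(2471, Add(Mul(-3, 3), 1)), 9157), -1) = Pow(Add(Add(2471, Add(-9, 1)), 9157), -1) = Pow(Add(Add(2471, -8), 9157), -1) = Pow(Add(2463, 9157), -1) = Pow(11620, -1) = Rational(1, 11620)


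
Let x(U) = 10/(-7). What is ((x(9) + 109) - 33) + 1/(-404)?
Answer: 210881/2828 ≈ 74.569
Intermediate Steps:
x(U) = -10/7 (x(U) = 10*(-1/7) = -10/7)
((x(9) + 109) - 33) + 1/(-404) = ((-10/7 + 109) - 33) + 1/(-404) = (753/7 - 33) - 1/404 = 522/7 - 1/404 = 210881/2828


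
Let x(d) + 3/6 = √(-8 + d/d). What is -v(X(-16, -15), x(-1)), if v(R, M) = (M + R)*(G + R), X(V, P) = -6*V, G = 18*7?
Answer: -21201 - 222*I*√7 ≈ -21201.0 - 587.36*I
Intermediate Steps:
x(d) = -½ + I*√7 (x(d) = -½ + √(-8 + d/d) = -½ + √(-8 + 1) = -½ + √(-7) = -½ + I*√7)
G = 126
v(R, M) = (126 + R)*(M + R) (v(R, M) = (M + R)*(126 + R) = (126 + R)*(M + R))
-v(X(-16, -15), x(-1)) = -((-6*(-16))² + 126*(-½ + I*√7) + 126*(-6*(-16)) + (-½ + I*√7)*(-6*(-16))) = -(96² + (-63 + 126*I*√7) + 126*96 + (-½ + I*√7)*96) = -(9216 + (-63 + 126*I*√7) + 12096 + (-48 + 96*I*√7)) = -(21201 + 222*I*√7) = -21201 - 222*I*√7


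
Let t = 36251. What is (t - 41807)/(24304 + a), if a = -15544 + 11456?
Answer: -1389/5054 ≈ -0.27483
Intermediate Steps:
a = -4088
(t - 41807)/(24304 + a) = (36251 - 41807)/(24304 - 4088) = -5556/20216 = -5556*1/20216 = -1389/5054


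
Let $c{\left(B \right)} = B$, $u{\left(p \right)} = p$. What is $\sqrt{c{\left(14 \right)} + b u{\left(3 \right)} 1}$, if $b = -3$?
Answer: $\sqrt{5} \approx 2.2361$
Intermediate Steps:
$\sqrt{c{\left(14 \right)} + b u{\left(3 \right)} 1} = \sqrt{14 + \left(-3\right) 3 \cdot 1} = \sqrt{14 - 9} = \sqrt{5}$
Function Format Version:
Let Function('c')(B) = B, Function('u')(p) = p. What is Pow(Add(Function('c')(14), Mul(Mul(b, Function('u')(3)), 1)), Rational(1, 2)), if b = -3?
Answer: Pow(5, Rational(1, 2)) ≈ 2.2361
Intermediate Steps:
Pow(Add(Function('c')(14), Mul(Mul(b, Function('u')(3)), 1)), Rational(1, 2)) = Pow(Add(14, Mul(Mul(-3, 3), 1)), Rational(1, 2)) = Pow(Add(14, Mul(-9, 1)), Rational(1, 2)) = Pow(Add(14, -9), Rational(1, 2)) = Pow(5, Rational(1, 2))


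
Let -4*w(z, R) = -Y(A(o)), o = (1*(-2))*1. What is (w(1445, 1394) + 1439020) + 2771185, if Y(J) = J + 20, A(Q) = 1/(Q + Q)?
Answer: 67363359/16 ≈ 4.2102e+6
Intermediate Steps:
o = -2 (o = -2*1 = -2)
A(Q) = 1/(2*Q)
Y(J) = 20 + J
w(z, R) = 79/16 (w(z, R) = -(-1)*(20 + (1/2)/(-2))/4 = -(-1)*(20 + (1/2)*(-1/2))/4 = -(-1)*(20 - 1/4)/4 = -(-1)*79/(4*4) = -1/4*(-79/4) = 79/16)
(w(1445, 1394) + 1439020) + 2771185 = (79/16 + 1439020) + 2771185 = 23024399/16 + 2771185 = 67363359/16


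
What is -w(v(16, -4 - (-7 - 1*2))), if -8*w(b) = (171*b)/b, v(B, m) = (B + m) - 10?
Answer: 171/8 ≈ 21.375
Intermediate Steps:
v(B, m) = -10 + B + m
w(b) = -171/8 (w(b) = -171*b/(8*b) = -⅛*171 = -171/8)
-w(v(16, -4 - (-7 - 1*2))) = -1*(-171/8) = 171/8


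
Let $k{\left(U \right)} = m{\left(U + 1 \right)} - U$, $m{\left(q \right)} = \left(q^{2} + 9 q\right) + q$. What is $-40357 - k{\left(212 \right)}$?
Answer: $-87644$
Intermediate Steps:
$m{\left(q \right)} = q^{2} + 10 q$
$k{\left(U \right)} = - U + \left(1 + U\right) \left(11 + U\right)$ ($k{\left(U \right)} = \left(U + 1\right) \left(10 + \left(U + 1\right)\right) - U = \left(1 + U\right) \left(10 + \left(1 + U\right)\right) - U = \left(1 + U\right) \left(11 + U\right) - U = - U + \left(1 + U\right) \left(11 + U\right)$)
$-40357 - k{\left(212 \right)} = -40357 - \left(\left(-1\right) 212 + \left(1 + 212\right) \left(11 + 212\right)\right) = -40357 - \left(-212 + 213 \cdot 223\right) = -40357 - \left(-212 + 47499\right) = -40357 - 47287 = -87644$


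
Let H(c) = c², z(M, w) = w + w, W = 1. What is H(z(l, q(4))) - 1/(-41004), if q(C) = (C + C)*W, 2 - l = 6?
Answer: 10497025/41004 ≈ 256.00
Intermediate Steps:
l = -4 (l = 2 - 1*6 = 2 - 6 = -4)
q(C) = 2*C (q(C) = (C + C)*1 = (2*C)*1 = 2*C)
z(M, w) = 2*w
H(z(l, q(4))) - 1/(-41004) = (2*(2*4))² - 1/(-41004) = (2*8)² - 1*(-1/41004) = 16² + 1/41004 = 256 + 1/41004 = 10497025/41004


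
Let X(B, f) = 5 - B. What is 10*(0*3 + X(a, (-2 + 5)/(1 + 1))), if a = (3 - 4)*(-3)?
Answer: 20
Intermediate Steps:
a = 3 (a = -1*(-3) = 3)
10*(0*3 + X(a, (-2 + 5)/(1 + 1))) = 10*(0*3 + (5 - 1*3)) = 10*(0 + (5 - 3)) = 10*(0 + 2) = 10*2 = 20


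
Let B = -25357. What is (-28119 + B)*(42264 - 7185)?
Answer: -1875884604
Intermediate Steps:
(-28119 + B)*(42264 - 7185) = (-28119 - 25357)*(42264 - 7185) = -53476*35079 = -1875884604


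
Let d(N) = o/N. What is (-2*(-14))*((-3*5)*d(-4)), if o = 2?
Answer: 210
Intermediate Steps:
d(N) = 2/N
(-2*(-14))*((-3*5)*d(-4)) = (-2*(-14))*((-3*5)*(2/(-4))) = 28*(-30*(-1)/4) = 28*(-15*(-½)) = 28*(15/2) = 210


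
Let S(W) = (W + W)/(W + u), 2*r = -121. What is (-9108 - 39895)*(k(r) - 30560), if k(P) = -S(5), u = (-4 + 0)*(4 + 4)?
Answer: 40432865330/27 ≈ 1.4975e+9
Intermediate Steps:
u = -32 (u = -4*8 = -32)
r = -121/2 (r = (½)*(-121) = -121/2 ≈ -60.500)
S(W) = 2*W/(-32 + W) (S(W) = (W + W)/(W - 32) = (2*W)/(-32 + W) = 2*W/(-32 + W))
k(P) = 10/27 (k(P) = -2*5/(-32 + 5) = -2*5/(-27) = -2*5*(-1)/27 = -1*(-10/27) = 10/27)
(-9108 - 39895)*(k(r) - 30560) = (-9108 - 39895)*(10/27 - 30560) = -49003*(-825110/27) = 40432865330/27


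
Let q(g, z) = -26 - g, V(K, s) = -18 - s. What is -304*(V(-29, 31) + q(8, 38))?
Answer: 25232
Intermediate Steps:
-304*(V(-29, 31) + q(8, 38)) = -304*((-18 - 1*31) + (-26 - 1*8)) = -304*((-18 - 31) + (-26 - 8)) = -304*(-49 - 34) = -304*(-83) = 25232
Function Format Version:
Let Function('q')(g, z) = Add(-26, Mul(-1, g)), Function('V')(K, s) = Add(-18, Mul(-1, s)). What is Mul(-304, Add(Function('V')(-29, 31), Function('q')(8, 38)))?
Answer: 25232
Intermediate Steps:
Mul(-304, Add(Function('V')(-29, 31), Function('q')(8, 38))) = Mul(-304, Add(Add(-18, Mul(-1, 31)), Add(-26, Mul(-1, 8)))) = Mul(-304, Add(Add(-18, -31), Add(-26, -8))) = Mul(-304, Add(-49, -34)) = Mul(-304, -83) = 25232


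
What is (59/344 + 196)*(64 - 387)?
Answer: -21797009/344 ≈ -63363.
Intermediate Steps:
(59/344 + 196)*(64 - 387) = (59*(1/344) + 196)*(-323) = (59/344 + 196)*(-323) = (67483/344)*(-323) = -21797009/344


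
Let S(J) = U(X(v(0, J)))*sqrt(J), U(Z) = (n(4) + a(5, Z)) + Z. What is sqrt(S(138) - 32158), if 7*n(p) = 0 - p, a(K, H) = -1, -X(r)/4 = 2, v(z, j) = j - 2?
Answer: sqrt(-1575742 - 469*sqrt(138))/7 ≈ 179.64*I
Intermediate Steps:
v(z, j) = -2 + j
X(r) = -8 (X(r) = -4*2 = -8)
n(p) = -p/7 (n(p) = (0 - p)/7 = (-p)/7 = -p/7)
U(Z) = -11/7 + Z (U(Z) = (-1/7*4 - 1) + Z = (-4/7 - 1) + Z = -11/7 + Z)
S(J) = -67*sqrt(J)/7 (S(J) = (-11/7 - 8)*sqrt(J) = -67*sqrt(J)/7)
sqrt(S(138) - 32158) = sqrt(-67*sqrt(138)/7 - 32158) = sqrt(-32158 - 67*sqrt(138)/7)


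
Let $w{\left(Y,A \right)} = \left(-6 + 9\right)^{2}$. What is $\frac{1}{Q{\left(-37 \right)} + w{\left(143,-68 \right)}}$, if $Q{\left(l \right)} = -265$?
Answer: $- \frac{1}{256} \approx -0.0039063$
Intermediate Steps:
$w{\left(Y,A \right)} = 9$ ($w{\left(Y,A \right)} = 3^{2} = 9$)
$\frac{1}{Q{\left(-37 \right)} + w{\left(143,-68 \right)}} = \frac{1}{-265 + 9} = \frac{1}{-256} = - \frac{1}{256}$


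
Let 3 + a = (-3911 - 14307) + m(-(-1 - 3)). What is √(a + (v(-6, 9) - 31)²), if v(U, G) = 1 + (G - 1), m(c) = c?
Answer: I*√17733 ≈ 133.17*I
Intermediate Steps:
v(U, G) = G (v(U, G) = 1 + (-1 + G) = G)
a = -18217 (a = -3 + ((-3911 - 14307) - (-1 - 3)) = -3 + (-18218 - 1*(-4)) = -3 + (-18218 + 4) = -3 - 18214 = -18217)
√(a + (v(-6, 9) - 31)²) = √(-18217 + (9 - 31)²) = √(-18217 + (-22)²) = √(-18217 + 484) = √(-17733) = I*√17733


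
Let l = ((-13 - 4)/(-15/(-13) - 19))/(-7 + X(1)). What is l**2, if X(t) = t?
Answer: 48841/1937664 ≈ 0.025206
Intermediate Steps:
l = -221/1392 (l = ((-13 - 4)/(-15/(-13) - 19))/(-7 + 1) = -17/(-15*(-1/13) - 19)/(-6) = -17/(15/13 - 19)*(-1/6) = -17/(-232/13)*(-1/6) = -17*(-13/232)*(-1/6) = (221/232)*(-1/6) = -221/1392 ≈ -0.15876)
l**2 = (-221/1392)**2 = 48841/1937664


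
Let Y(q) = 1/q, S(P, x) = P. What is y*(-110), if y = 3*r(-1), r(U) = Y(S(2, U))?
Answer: -165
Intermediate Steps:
Y(q) = 1/q
r(U) = ½ (r(U) = 1/2 = ½)
y = 3/2 (y = 3*(½) = 3/2 ≈ 1.5000)
y*(-110) = (3/2)*(-110) = -165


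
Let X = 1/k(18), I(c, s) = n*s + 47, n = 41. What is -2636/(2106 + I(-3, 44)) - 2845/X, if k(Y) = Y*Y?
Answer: -3647486096/3957 ≈ -9.2178e+5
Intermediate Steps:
k(Y) = Y²
I(c, s) = 47 + 41*s (I(c, s) = 41*s + 47 = 47 + 41*s)
X = 1/324 (X = 1/(18²) = 1/324 ≈ 0.0030864)
-2636/(2106 + I(-3, 44)) - 2845/X = -2636/(2106 + (47 + 41*44)) - 2845/1/324 = -2636/(2106 + (47 + 1804)) - 2845*324 = -2636/(2106 + 1851) - 921780 = -2636/3957 - 921780 = -3647486096/3957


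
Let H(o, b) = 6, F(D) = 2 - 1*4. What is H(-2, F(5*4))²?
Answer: 36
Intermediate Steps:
F(D) = -2 (F(D) = 2 - 4 = -2)
H(-2, F(5*4))² = 6² = 36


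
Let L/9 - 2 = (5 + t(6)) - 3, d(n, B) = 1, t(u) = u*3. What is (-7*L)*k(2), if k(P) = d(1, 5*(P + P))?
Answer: -1386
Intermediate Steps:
t(u) = 3*u
k(P) = 1
L = 198 (L = 18 + 9*((5 + 3*6) - 3) = 18 + 9*((5 + 18) - 3) = 18 + 9*(23 - 3) = 18 + 9*20 = 18 + 180 = 198)
(-7*L)*k(2) = -7*198*1 = -1386*1 = -1386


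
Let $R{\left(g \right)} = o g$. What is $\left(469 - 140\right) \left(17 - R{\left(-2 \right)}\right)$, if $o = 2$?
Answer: $6909$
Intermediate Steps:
$R{\left(g \right)} = 2 g$
$\left(469 - 140\right) \left(17 - R{\left(-2 \right)}\right) = \left(469 - 140\right) \left(17 - 2 \left(-2\right)\right) = 329 \left(17 - -4\right) = 329 \left(17 + 4\right) = 329 \cdot 21 = 6909$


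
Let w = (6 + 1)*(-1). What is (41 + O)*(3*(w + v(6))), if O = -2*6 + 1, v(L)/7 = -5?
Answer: -3780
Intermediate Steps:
w = -7 (w = 7*(-1) = -7)
v(L) = -35 (v(L) = 7*(-5) = -35)
O = -11 (O = -12 + 1 = -11)
(41 + O)*(3*(w + v(6))) = (41 - 11)*(3*(-7 - 35)) = 30*(3*(-42)) = 30*(-126) = -3780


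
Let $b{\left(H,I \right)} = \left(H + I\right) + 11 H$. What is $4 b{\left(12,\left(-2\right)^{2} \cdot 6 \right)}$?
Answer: $672$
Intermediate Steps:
$b{\left(H,I \right)} = I + 12 H$
$4 b{\left(12,\left(-2\right)^{2} \cdot 6 \right)} = 4 \left(\left(-2\right)^{2} \cdot 6 + 12 \cdot 12\right) = 4 \left(4 \cdot 6 + 144\right) = 4 \left(24 + 144\right) = 4 \cdot 168 = 672$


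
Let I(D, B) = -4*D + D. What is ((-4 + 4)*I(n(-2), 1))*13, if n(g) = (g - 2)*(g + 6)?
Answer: 0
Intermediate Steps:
n(g) = (-2 + g)*(6 + g)
I(D, B) = -3*D
((-4 + 4)*I(n(-2), 1))*13 = ((-4 + 4)*(-3*(-12 + (-2)² + 4*(-2))))*13 = (0*(-3*(-12 + 4 - 8)))*13 = (0*(-3*(-16)))*13 = (0*48)*13 = 0*13 = 0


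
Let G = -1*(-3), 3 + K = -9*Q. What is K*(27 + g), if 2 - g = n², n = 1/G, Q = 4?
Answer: -3380/3 ≈ -1126.7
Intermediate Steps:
K = -39 (K = -3 - 9*4 = -3 - 36 = -39)
G = 3
n = ⅓ (n = 1/3 = ⅓ ≈ 0.33333)
g = 17/9 (g = 2 - (⅓)² = 2 - 1*⅑ = 2 - ⅑ = 17/9 ≈ 1.8889)
K*(27 + g) = -39*(27 + 17/9) = -39*260/9 = -3380/3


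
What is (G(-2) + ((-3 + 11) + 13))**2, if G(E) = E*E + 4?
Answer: 841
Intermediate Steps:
G(E) = 4 + E**2 (G(E) = E**2 + 4 = 4 + E**2)
(G(-2) + ((-3 + 11) + 13))**2 = ((4 + (-2)**2) + ((-3 + 11) + 13))**2 = ((4 + 4) + (8 + 13))**2 = (8 + 21)**2 = 29**2 = 841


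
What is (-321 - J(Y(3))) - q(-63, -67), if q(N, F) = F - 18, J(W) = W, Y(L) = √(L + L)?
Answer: -236 - √6 ≈ -238.45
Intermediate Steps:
Y(L) = √2*√L (Y(L) = √(2*L) = √2*√L)
q(N, F) = -18 + F
(-321 - J(Y(3))) - q(-63, -67) = (-321 - √2*√3) - (-18 - 67) = (-321 - √6) - 1*(-85) = (-321 - √6) + 85 = -236 - √6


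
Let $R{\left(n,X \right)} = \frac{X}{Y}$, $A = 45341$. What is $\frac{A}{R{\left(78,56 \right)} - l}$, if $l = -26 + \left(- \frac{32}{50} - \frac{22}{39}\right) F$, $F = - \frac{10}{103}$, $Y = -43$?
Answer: $\frac{39158981355}{21229306} \approx 1844.6$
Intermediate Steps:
$R{\left(n,X \right)} = - \frac{X}{43}$ ($R{\left(n,X \right)} = \frac{X}{-43} = X \left(- \frac{1}{43}\right) = - \frac{X}{43}$)
$F = - \frac{10}{103}$ ($F = \left(-10\right) \frac{1}{103} = - \frac{10}{103} \approx -0.097087$)
$l = - \frac{519862}{20085}$ ($l = -26 + \left(- \frac{32}{50} - \frac{22}{39}\right) \left(- \frac{10}{103}\right) = -26 + \left(\left(-32\right) \frac{1}{50} - \frac{22}{39}\right) \left(- \frac{10}{103}\right) = -26 + \left(- \frac{16}{25} - \frac{22}{39}\right) \left(- \frac{10}{103}\right) = -26 - - \frac{2348}{20085} = -26 + \frac{2348}{20085} = - \frac{519862}{20085} \approx -25.883$)
$\frac{A}{R{\left(78,56 \right)} - l} = \frac{45341}{\left(- \frac{1}{43}\right) 56 - - \frac{519862}{20085}} = \frac{45341}{- \frac{56}{43} + \frac{519862}{20085}} = \frac{45341}{\frac{21229306}{863655}} = 45341 \cdot \frac{863655}{21229306} = \frac{39158981355}{21229306}$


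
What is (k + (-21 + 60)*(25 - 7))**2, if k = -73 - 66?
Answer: 316969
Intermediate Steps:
k = -139
(k + (-21 + 60)*(25 - 7))**2 = (-139 + (-21 + 60)*(25 - 7))**2 = (-139 + 39*18)**2 = (-139 + 702)**2 = 563**2 = 316969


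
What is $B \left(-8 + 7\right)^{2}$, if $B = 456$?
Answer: $456$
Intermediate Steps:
$B \left(-8 + 7\right)^{2} = 456 \left(-8 + 7\right)^{2} = 456 \left(-1\right)^{2} = 456 \cdot 1 = 456$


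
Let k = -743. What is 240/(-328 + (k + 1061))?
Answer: -24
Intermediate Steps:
240/(-328 + (k + 1061)) = 240/(-328 + (-743 + 1061)) = 240/(-328 + 318) = 240/(-10) = -⅒*240 = -24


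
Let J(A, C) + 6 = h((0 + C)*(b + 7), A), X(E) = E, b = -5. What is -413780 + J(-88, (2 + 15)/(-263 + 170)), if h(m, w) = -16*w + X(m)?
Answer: -38351188/93 ≈ -4.1238e+5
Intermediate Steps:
h(m, w) = m - 16*w (h(m, w) = -16*w + m = m - 16*w)
J(A, C) = -6 - 16*A + 2*C (J(A, C) = -6 + ((0 + C)*(-5 + 7) - 16*A) = -6 + (C*2 - 16*A) = -6 + (2*C - 16*A) = -6 + (-16*A + 2*C) = -6 - 16*A + 2*C)
-413780 + J(-88, (2 + 15)/(-263 + 170)) = -413780 + (-6 - 16*(-88) + 2*((2 + 15)/(-263 + 170))) = -413780 + (-6 + 1408 + 2*(17/(-93))) = -413780 + (-6 + 1408 + 2*(17*(-1/93))) = -413780 + (-6 + 1408 + 2*(-17/93)) = -413780 + (-6 + 1408 - 34/93) = -413780 + 130352/93 = -38351188/93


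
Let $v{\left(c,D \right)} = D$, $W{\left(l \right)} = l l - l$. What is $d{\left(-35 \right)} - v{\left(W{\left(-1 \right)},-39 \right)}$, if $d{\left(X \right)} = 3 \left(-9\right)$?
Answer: $12$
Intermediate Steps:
$W{\left(l \right)} = l^{2} - l$
$d{\left(X \right)} = -27$
$d{\left(-35 \right)} - v{\left(W{\left(-1 \right)},-39 \right)} = -27 - -39 = -27 + 39 = 12$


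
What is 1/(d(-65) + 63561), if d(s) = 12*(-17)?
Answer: 1/63357 ≈ 1.5784e-5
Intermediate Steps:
d(s) = -204
1/(d(-65) + 63561) = 1/(-204 + 63561) = 1/63357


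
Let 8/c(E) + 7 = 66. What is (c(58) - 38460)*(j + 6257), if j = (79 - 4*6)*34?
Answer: -18441235764/59 ≈ -3.1256e+8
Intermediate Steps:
c(E) = 8/59 (c(E) = 8/(-7 + 66) = 8/59)
j = 1870 (j = (79 - 24)*34 = 55*34 = 1870)
(c(58) - 38460)*(j + 6257) = (8/59 - 38460)*(1870 + 6257) = -2269132/59*8127 = -18441235764/59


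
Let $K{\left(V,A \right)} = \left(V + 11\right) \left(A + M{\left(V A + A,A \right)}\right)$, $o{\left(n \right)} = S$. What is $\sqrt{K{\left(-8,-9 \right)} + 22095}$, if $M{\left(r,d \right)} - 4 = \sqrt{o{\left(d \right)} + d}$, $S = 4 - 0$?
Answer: $\sqrt{22080 + 3 i \sqrt{5}} \approx 148.59 + 0.023 i$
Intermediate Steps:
$S = 4$ ($S = 4 + 0 = 4$)
$o{\left(n \right)} = 4$
$M{\left(r,d \right)} = 4 + \sqrt{4 + d}$
$K{\left(V,A \right)} = \left(11 + V\right) \left(4 + A + \sqrt{4 + A}\right)$ ($K{\left(V,A \right)} = \left(V + 11\right) \left(A + \left(4 + \sqrt{4 + A}\right)\right) = \left(11 + V\right) \left(4 + A + \sqrt{4 + A}\right)$)
$\sqrt{K{\left(-8,-9 \right)} + 22095} = \sqrt{\left(44 + 11 \left(-9\right) + 11 \sqrt{4 - 9} - -72 - 8 \left(4 + \sqrt{4 - 9}\right)\right) + 22095} = \sqrt{\left(44 - 99 + 11 \sqrt{-5} + 72 - 8 \left(4 + \sqrt{-5}\right)\right) + 22095} = \sqrt{\left(44 - 99 + 11 i \sqrt{5} + 72 - 8 \left(4 + i \sqrt{5}\right)\right) + 22095} = \sqrt{\left(44 - 99 + 11 i \sqrt{5} + 72 - \left(32 + 8 i \sqrt{5}\right)\right) + 22095} = \sqrt{\left(-15 + 3 i \sqrt{5}\right) + 22095} = \sqrt{22080 + 3 i \sqrt{5}}$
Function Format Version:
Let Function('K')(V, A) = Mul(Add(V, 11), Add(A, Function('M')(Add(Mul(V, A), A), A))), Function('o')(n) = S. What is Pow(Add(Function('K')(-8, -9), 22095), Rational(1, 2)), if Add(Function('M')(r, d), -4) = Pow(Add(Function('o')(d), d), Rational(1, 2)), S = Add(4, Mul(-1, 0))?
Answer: Pow(Add(22080, Mul(3, I, Pow(5, Rational(1, 2)))), Rational(1, 2)) ≈ Add(148.59, Mul(0.023, I))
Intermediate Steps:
S = 4 (S = Add(4, 0) = 4)
Function('o')(n) = 4
Function('M')(r, d) = Add(4, Pow(Add(4, d), Rational(1, 2)))
Function('K')(V, A) = Mul(Add(11, V), Add(4, A, Pow(Add(4, A), Rational(1, 2)))) (Function('K')(V, A) = Mul(Add(V, 11), Add(A, Add(4, Pow(Add(4, A), Rational(1, 2))))) = Mul(Add(11, V), Add(4, A, Pow(Add(4, A), Rational(1, 2)))))
Pow(Add(Function('K')(-8, -9), 22095), Rational(1, 2)) = Pow(Add(Add(44, Mul(11, -9), Mul(11, Pow(Add(4, -9), Rational(1, 2))), Mul(-9, -8), Mul(-8, Add(4, Pow(Add(4, -9), Rational(1, 2))))), 22095), Rational(1, 2)) = Pow(Add(Add(44, -99, Mul(11, Pow(-5, Rational(1, 2))), 72, Mul(-8, Add(4, Pow(-5, Rational(1, 2))))), 22095), Rational(1, 2)) = Pow(Add(Add(44, -99, Mul(11, Mul(I, Pow(5, Rational(1, 2)))), 72, Mul(-8, Add(4, Mul(I, Pow(5, Rational(1, 2)))))), 22095), Rational(1, 2)) = Pow(Add(Add(44, -99, Mul(11, I, Pow(5, Rational(1, 2))), 72, Add(-32, Mul(-8, I, Pow(5, Rational(1, 2))))), 22095), Rational(1, 2)) = Pow(Add(Add(-15, Mul(3, I, Pow(5, Rational(1, 2)))), 22095), Rational(1, 2)) = Pow(Add(22080, Mul(3, I, Pow(5, Rational(1, 2)))), Rational(1, 2))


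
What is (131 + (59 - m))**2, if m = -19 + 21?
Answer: 35344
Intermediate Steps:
m = 2
(131 + (59 - m))**2 = (131 + (59 - 1*2))**2 = (131 + (59 - 2))**2 = (131 + 57)**2 = 188**2 = 35344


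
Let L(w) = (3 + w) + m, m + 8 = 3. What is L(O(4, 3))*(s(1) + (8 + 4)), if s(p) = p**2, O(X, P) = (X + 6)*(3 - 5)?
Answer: -286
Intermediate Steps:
m = -5 (m = -8 + 3 = -5)
O(X, P) = -12 - 2*X (O(X, P) = (6 + X)*(-2) = -12 - 2*X)
L(w) = -2 + w (L(w) = (3 + w) - 5 = -2 + w)
L(O(4, 3))*(s(1) + (8 + 4)) = (-2 + (-12 - 2*4))*(1**2 + (8 + 4)) = (-2 + (-12 - 8))*(1 + 12) = (-2 - 20)*13 = -22*13 = -286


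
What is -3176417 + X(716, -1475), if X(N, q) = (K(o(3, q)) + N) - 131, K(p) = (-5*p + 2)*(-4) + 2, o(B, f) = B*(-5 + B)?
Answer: -3175958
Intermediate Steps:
K(p) = -6 + 20*p (K(p) = (2 - 5*p)*(-4) + 2 = (-8 + 20*p) + 2 = -6 + 20*p)
X(N, q) = -257 + N (X(N, q) = ((-6 + 20*(3*(-5 + 3))) + N) - 131 = ((-6 + 20*(3*(-2))) + N) - 131 = ((-6 + 20*(-6)) + N) - 131 = ((-6 - 120) + N) - 131 = (-126 + N) - 131 = -257 + N)
-3176417 + X(716, -1475) = -3176417 + (-257 + 716) = -3176417 + 459 = -3175958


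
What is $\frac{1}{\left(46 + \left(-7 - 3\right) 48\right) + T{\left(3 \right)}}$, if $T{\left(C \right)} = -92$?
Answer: $- \frac{1}{526} \approx -0.0019011$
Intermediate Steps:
$\frac{1}{\left(46 + \left(-7 - 3\right) 48\right) + T{\left(3 \right)}} = \frac{1}{\left(46 + \left(-7 - 3\right) 48\right) - 92} = \frac{1}{\left(46 - 480\right) - 92} = \frac{1}{-434 - 92} = \frac{1}{-526} = - \frac{1}{526}$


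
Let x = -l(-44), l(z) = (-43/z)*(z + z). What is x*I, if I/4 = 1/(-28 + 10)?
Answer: -172/9 ≈ -19.111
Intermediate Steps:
l(z) = -86 (l(z) = (-43/z)*(2*z) = -86)
x = 86 (x = -1*(-86) = 86)
I = -2/9 (I = 4/(-28 + 10) = 4/(-18) = 4*(-1/18) = -2/9 ≈ -0.22222)
x*I = 86*(-2/9) = -172/9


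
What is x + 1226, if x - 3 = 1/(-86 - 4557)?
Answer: 5706246/4643 ≈ 1229.0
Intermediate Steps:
x = 13928/4643 (x = 3 + 1/(-86 - 4557) = 3 + 1/(-4643) = 3 - 1/4643 = 13928/4643 ≈ 2.9998)
x + 1226 = 13928/4643 + 1226 = 5706246/4643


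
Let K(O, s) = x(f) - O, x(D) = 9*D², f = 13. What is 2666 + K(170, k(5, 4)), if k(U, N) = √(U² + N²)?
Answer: 4017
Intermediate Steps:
k(U, N) = √(N² + U²)
K(O, s) = 1521 - O (K(O, s) = 9*13² - O = 9*169 - O = 1521 - O)
2666 + K(170, k(5, 4)) = 2666 + (1521 - 1*170) = 2666 + (1521 - 170) = 2666 + 1351 = 4017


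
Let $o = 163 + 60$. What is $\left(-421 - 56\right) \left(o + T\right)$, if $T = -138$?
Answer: $-40545$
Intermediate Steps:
$o = 223$
$\left(-421 - 56\right) \left(o + T\right) = \left(-421 - 56\right) \left(223 - 138\right) = \left(-477\right) 85 = -40545$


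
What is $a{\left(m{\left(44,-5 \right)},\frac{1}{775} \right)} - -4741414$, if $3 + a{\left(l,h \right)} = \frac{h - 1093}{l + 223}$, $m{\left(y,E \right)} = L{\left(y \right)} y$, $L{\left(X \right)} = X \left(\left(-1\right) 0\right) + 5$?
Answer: $\frac{1627844084501}{343325} \approx 4.7414 \cdot 10^{6}$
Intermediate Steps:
$L{\left(X \right)} = 5$ ($L{\left(X \right)} = X 0 + 5 = 0 + 5 = 5$)
$m{\left(y,E \right)} = 5 y$
$a{\left(l,h \right)} = -3 + \frac{-1093 + h}{223 + l}$ ($a{\left(l,h \right)} = -3 + \frac{h - 1093}{l + 223} = -3 + \frac{-1093 + h}{223 + l}$)
$a{\left(m{\left(44,-5 \right)},\frac{1}{775} \right)} - -4741414 = \frac{-1762 + \frac{1}{775} - 3 \cdot 5 \cdot 44}{223 + 5 \cdot 44} - -4741414 = \frac{-1762 + \frac{1}{775} - 660}{223 + 220} + 4741414 = \frac{-1762 + \frac{1}{775} - 660}{443} + 4741414 = \frac{1}{443} \left(- \frac{1877049}{775}\right) + 4741414 = - \frac{1877049}{343325} + 4741414 = \frac{1627844084501}{343325}$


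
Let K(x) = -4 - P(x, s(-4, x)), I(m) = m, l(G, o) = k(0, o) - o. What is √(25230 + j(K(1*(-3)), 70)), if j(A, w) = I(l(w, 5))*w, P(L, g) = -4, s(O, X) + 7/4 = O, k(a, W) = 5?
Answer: 29*√30 ≈ 158.84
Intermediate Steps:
l(G, o) = 5 - o
s(O, X) = -7/4 + O
K(x) = 0 (K(x) = -4 - 1*(-4) = -4 + 4 = 0)
j(A, w) = 0 (j(A, w) = (5 - 1*5)*w = (5 - 5)*w = 0*w = 0)
√(25230 + j(K(1*(-3)), 70)) = √(25230 + 0) = √25230 = 29*√30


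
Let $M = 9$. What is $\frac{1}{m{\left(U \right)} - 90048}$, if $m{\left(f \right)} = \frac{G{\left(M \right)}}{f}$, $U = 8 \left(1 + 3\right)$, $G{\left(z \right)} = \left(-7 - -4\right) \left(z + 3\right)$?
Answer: $- \frac{8}{720393} \approx -1.1105 \cdot 10^{-5}$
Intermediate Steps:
$G{\left(z \right)} = -9 - 3 z$ ($G{\left(z \right)} = \left(-7 + 4\right) \left(3 + z\right) = - 3 \left(3 + z\right) = -9 - 3 z$)
$U = 32$ ($U = 8 \cdot 4 = 32$)
$m{\left(f \right)} = - \frac{36}{f}$ ($m{\left(f \right)} = \frac{-9 - 27}{f} = - \frac{36}{f}$)
$\frac{1}{m{\left(U \right)} - 90048} = \frac{1}{- \frac{36}{32} - 90048} = \frac{1}{\left(-36\right) \frac{1}{32} - 90048} = \frac{1}{- \frac{9}{8} - 90048} = \frac{1}{- \frac{720393}{8}} = - \frac{8}{720393}$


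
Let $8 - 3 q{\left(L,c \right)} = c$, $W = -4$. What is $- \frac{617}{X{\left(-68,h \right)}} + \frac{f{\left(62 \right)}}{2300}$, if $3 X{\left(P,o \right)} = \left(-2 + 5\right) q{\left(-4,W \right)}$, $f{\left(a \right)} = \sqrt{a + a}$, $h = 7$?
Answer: $- \frac{617}{4} + \frac{\sqrt{31}}{1150} \approx -154.25$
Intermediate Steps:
$q{\left(L,c \right)} = \frac{8}{3} - \frac{c}{3}$
$f{\left(a \right)} = \sqrt{2} \sqrt{a}$ ($f{\left(a \right)} = \sqrt{2 a} = \sqrt{2} \sqrt{a}$)
$X{\left(P,o \right)} = 4$ ($X{\left(P,o \right)} = \frac{\left(-2 + 5\right) \left(\frac{8}{3} - - \frac{4}{3}\right)}{3} = \frac{3 \left(\frac{8}{3} + \frac{4}{3}\right)}{3} = \frac{3 \cdot 4}{3} = \frac{1}{3} \cdot 12 = 4$)
$- \frac{617}{X{\left(-68,h \right)}} + \frac{f{\left(62 \right)}}{2300} = - \frac{617}{4} + \frac{\sqrt{2} \sqrt{62}}{2300} = \left(-617\right) \frac{1}{4} + 2 \sqrt{31} \cdot \frac{1}{2300} = - \frac{617}{4} + \frac{\sqrt{31}}{1150}$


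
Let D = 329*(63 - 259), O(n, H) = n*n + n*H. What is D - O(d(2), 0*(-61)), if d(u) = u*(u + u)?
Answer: -64548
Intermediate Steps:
d(u) = 2*u² (d(u) = u*(2*u) = 2*u²)
O(n, H) = n² + H*n
D = -64484 (D = 329*(-196) = -64484)
D - O(d(2), 0*(-61)) = -64484 - 2*2²*(0*(-61) + 2*2²) = -64484 - 2*4*(0 + 2*4) = -64484 - 8*(0 + 8) = -64484 - 8*8 = -64484 - 1*64 = -64484 - 64 = -64548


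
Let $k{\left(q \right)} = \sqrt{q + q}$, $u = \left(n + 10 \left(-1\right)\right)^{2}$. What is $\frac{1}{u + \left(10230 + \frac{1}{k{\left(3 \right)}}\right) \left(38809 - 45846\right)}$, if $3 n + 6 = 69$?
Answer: $- \frac{431930334}{31093968855372557} + \frac{7037 \sqrt{6}}{31093968855372557} \approx -1.3891 \cdot 10^{-8}$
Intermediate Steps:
$n = 21$ ($n = -2 + \frac{1}{3} \cdot 69 = -2 + 23 = 21$)
$u = 121$ ($u = \left(21 + 10 \left(-1\right)\right)^{2} = \left(21 - 10\right)^{2} = 11^{2} = 121$)
$k{\left(q \right)} = \sqrt{2} \sqrt{q}$ ($k{\left(q \right)} = \sqrt{2 q} = \sqrt{2} \sqrt{q}$)
$\frac{1}{u + \left(10230 + \frac{1}{k{\left(3 \right)}}\right) \left(38809 - 45846\right)} = \frac{1}{121 + \left(10230 + \frac{1}{\sqrt{2} \sqrt{3}}\right) \left(38809 - 45846\right)} = \frac{1}{121 + \left(10230 + \frac{1}{\sqrt{6}}\right) \left(-7037\right)} = \frac{1}{121 + \left(10230 + \frac{\sqrt{6}}{6}\right) \left(-7037\right)} = \frac{1}{121 - \left(71988510 + \frac{7037 \sqrt{6}}{6}\right)} = \frac{1}{-71988389 - \frac{7037 \sqrt{6}}{6}}$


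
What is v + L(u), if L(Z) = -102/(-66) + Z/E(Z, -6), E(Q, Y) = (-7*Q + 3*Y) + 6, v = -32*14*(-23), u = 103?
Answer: 83092480/8063 ≈ 10305.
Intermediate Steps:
v = 10304 (v = -448*(-23) = 10304)
E(Q, Y) = 6 - 7*Q + 3*Y
L(Z) = 17/11 + Z/(-12 - 7*Z) (L(Z) = -102/(-66) + Z/(6 - 7*Z + 3*(-6)) = -102*(-1/66) + Z/(6 - 7*Z - 18) = 17/11 + Z/(-12 - 7*Z))
v + L(u) = 10304 + 12*(17 + 9*103)/(11*(12 + 7*103)) = 10304 + 12*(17 + 927)/(11*(12 + 721)) = 10304 + (12/11)*944/733 = 10304 + (12/11)*(1/733)*944 = 10304 + 11328/8063 = 83092480/8063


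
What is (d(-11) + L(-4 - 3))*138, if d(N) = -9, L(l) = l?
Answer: -2208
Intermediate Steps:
(d(-11) + L(-4 - 3))*138 = (-9 + (-4 - 3))*138 = (-9 - 7)*138 = -16*138 = -2208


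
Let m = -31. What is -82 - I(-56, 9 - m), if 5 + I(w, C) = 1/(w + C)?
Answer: -1231/16 ≈ -76.938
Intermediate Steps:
I(w, C) = -5 + 1/(C + w) (I(w, C) = -5 + 1/(w + C) = -5 + 1/(C + w))
-82 - I(-56, 9 - m) = -82 - (1 - 5*(9 - 1*(-31)) - 5*(-56))/((9 - 1*(-31)) - 56) = -82 - (1 - 5*(9 + 31) + 280)/((9 + 31) - 56) = -82 - (1 - 5*40 + 280)/(40 - 56) = -82 - (1 - 200 + 280)/(-16) = -82 - (-1)*81/16 = -82 - 1*(-81/16) = -82 + 81/16 = -1231/16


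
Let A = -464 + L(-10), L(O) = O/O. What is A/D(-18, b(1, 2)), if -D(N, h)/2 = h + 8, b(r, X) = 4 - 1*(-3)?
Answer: 463/30 ≈ 15.433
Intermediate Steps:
L(O) = 1
b(r, X) = 7 (b(r, X) = 4 + 3 = 7)
A = -463 (A = -464 + 1 = -463)
D(N, h) = -16 - 2*h (D(N, h) = -2*(h + 8) = -2*(8 + h) = -16 - 2*h)
A/D(-18, b(1, 2)) = -463/(-16 - 2*7) = -463/(-16 - 14) = -463/(-30) = -463*(-1/30) = 463/30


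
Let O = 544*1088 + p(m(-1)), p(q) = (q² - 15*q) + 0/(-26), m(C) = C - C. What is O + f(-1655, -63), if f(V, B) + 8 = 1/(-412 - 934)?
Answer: 796648943/1346 ≈ 5.9186e+5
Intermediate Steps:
m(C) = 0
p(q) = q² - 15*q (p(q) = (q² - 15*q) + 0*(-1/26) = (q² - 15*q) + 0 = q² - 15*q)
f(V, B) = -10769/1346 (f(V, B) = -8 + 1/(-412 - 934) = -8 + 1/(-1346) = -8 - 1/1346 = -10769/1346)
O = 591872 (O = 544*1088 + 0*(-15 + 0) = 591872 + 0*(-15) = 591872 + 0 = 591872)
O + f(-1655, -63) = 591872 - 10769/1346 = 796648943/1346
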